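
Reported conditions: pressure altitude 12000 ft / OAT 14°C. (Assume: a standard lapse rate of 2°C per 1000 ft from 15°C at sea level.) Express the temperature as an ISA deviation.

ISA temperature at 12000 ft = 15 − 2 × (12000/1000) = -9°C.
Deviation = OAT − ISA = 14 − (-9) = +23°C.

ISA+23°C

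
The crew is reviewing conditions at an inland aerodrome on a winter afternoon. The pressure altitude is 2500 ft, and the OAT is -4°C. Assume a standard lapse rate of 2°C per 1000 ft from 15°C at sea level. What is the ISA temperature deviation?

ISA-14°C

ISA temperature at 2500 ft = 15 − 2 × (2500/1000) = 10°C.
Deviation = OAT − ISA = -4 − 10 = -14°C.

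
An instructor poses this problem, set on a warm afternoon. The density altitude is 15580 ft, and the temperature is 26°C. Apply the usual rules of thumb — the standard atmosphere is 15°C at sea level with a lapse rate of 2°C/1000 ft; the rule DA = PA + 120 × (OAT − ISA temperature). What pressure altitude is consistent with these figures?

11500 ft

DA = PA + 120 × (OAT − (15 − 2·PA/1000)) = PA + 120·OAT − 1800 + 0.24·PA = 1.24·PA + 120·OAT − 1800.
So 1.24·PA = 15580 − 120 × 26 + 1800 = 14260.
PA = 14260 / 1.24 = 11500 ft.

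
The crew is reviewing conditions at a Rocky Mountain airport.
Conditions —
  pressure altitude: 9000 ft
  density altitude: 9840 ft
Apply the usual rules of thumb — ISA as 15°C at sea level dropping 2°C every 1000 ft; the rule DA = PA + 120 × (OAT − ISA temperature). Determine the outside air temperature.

4°C

Density altitude − pressure altitude = 9840 − 9000 = +840 ft.
At 120 ft/°C that is an ISA deviation of 840/120 = +7°C.
ISA temperature at 9000 ft = 15 − 2 × (9000/1000) = -3°C.
OAT = ISA + deviation = -3 + (+7) = 4°C.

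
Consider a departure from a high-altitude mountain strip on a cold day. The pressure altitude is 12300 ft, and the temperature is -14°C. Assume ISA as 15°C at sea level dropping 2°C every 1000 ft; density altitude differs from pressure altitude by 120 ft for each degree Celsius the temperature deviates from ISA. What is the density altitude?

ISA temperature at 12300 ft = 15 − 2 × (12300/1000) = -9.6°C.
ISA deviation = -14 − (-9.6) = -4.4°C.
Density altitude = 12300 + 120 × (-4.4) = 12300 + (-528) = 11772 ft.

11772 ft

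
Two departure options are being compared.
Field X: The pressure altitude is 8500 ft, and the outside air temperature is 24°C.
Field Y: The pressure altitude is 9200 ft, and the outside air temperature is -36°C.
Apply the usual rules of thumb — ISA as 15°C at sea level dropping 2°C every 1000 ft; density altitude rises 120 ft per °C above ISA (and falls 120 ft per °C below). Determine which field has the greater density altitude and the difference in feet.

Field X: ISA temp = -2°C, deviation +26°C, DA = 8500 + 120 × 26 = 11620 ft.
Field Y: ISA temp = -3.4°C, deviation -32.6°C, DA = 9200 + 120 × (-32.6) = 5288 ft.
Field X is higher by 11620 − 5288 = 6332 ft.

Field X by 6332 ft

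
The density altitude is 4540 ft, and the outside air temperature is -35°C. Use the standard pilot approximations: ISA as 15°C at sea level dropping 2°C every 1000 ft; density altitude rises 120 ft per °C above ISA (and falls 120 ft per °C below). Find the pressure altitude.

DA = PA + 120 × (OAT − (15 − 2·PA/1000)) = PA + 120·OAT − 1800 + 0.24·PA = 1.24·PA + 120·OAT − 1800.
So 1.24·PA = 4540 − 120 × (-35) + 1800 = 10540.
PA = 10540 / 1.24 = 8500 ft.

8500 ft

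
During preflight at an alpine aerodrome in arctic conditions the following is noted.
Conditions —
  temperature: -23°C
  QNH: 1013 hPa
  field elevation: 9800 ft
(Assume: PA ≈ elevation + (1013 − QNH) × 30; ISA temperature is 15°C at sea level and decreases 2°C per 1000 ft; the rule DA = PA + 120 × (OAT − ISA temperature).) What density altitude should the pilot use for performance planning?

7592 ft

Pressure altitude = 9800 + (1013 − 1013) × 30 = 9800 + (0) = 9800 ft.
ISA temperature at 9800 ft = 15 − 2 × (9800/1000) = -4.6°C.
ISA deviation = -23 − (-4.6) = -18.4°C.
Density altitude = 9800 + 120 × (-18.4) = 7592 ft.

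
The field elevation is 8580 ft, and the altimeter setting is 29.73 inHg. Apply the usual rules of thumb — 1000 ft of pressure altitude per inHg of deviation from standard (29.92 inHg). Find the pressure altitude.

Pressure correction = (29.92 − 29.73) × 1000 = +190 ft.
Pressure altitude = 8580 + (+190) = 8770 ft.

8770 ft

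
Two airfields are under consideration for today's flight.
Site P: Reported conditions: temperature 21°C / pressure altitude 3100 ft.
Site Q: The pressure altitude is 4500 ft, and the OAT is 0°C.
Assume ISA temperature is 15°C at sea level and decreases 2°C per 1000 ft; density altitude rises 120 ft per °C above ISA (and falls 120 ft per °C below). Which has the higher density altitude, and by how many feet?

Site P by 784 ft

Site P: ISA temp = 8.8°C, deviation +12.2°C, DA = 3100 + 120 × 12.2 = 4564 ft.
Site Q: ISA temp = 6°C, deviation -6°C, DA = 4500 + 120 × (-6) = 3780 ft.
Site P is higher by 4564 − 3780 = 784 ft.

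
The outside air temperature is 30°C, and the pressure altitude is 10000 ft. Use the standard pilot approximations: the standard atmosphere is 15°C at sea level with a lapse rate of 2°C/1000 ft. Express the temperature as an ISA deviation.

ISA temperature at 10000 ft = 15 − 2 × (10000/1000) = -5°C.
Deviation = OAT − ISA = 30 − (-5) = +35°C.

ISA+35°C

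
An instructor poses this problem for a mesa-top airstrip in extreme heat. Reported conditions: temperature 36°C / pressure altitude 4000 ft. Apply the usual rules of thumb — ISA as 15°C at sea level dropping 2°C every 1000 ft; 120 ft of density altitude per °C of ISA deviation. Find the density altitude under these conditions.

7480 ft

ISA temperature at 4000 ft = 15 − 2 × (4000/1000) = 7°C.
ISA deviation = 36 − 7 = +29°C.
Density altitude = 4000 + 120 × (29) = 4000 + (+3480) = 7480 ft.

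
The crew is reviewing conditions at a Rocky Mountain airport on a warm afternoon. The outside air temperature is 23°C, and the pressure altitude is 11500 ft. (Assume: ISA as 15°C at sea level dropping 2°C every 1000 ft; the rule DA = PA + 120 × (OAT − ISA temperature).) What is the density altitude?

15220 ft

ISA temperature at 11500 ft = 15 − 2 × (11500/1000) = -8°C.
ISA deviation = 23 − (-8) = +31°C.
Density altitude = 11500 + 120 × (31) = 11500 + (+3720) = 15220 ft.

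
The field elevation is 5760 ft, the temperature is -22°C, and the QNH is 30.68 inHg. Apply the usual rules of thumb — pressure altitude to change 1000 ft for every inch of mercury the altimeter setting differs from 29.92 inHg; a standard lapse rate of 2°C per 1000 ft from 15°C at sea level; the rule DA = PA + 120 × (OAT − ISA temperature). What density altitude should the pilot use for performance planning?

Pressure altitude = 5760 + (29.92 − 30.68) × 1000 = 5760 + (-760) = 5000 ft.
ISA temperature at 5000 ft = 15 − 2 × (5000/1000) = 5°C.
ISA deviation = -22 − 5 = -27°C.
Density altitude = 5000 + 120 × (-27) = 1760 ft.

1760 ft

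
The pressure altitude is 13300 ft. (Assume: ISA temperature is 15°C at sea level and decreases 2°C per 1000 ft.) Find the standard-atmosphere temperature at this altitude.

-11.6°C

ISA temperature = 15 − 2 × (13300/1000) = 15 − 26.6 = -11.6°C.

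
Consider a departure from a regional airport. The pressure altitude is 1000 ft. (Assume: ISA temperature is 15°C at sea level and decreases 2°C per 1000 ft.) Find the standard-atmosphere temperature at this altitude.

13°C

ISA temperature = 15 − 2 × (1000/1000) = 15 − 2 = 13°C.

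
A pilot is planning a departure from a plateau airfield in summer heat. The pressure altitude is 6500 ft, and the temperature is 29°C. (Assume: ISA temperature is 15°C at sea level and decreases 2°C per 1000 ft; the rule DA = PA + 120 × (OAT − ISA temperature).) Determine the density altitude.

ISA temperature at 6500 ft = 15 − 2 × (6500/1000) = 2°C.
ISA deviation = 29 − 2 = +27°C.
Density altitude = 6500 + 120 × (27) = 6500 + (+3240) = 9740 ft.

9740 ft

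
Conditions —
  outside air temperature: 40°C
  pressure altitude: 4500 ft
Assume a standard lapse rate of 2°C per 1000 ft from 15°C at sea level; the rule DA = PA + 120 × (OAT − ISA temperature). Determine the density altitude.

8580 ft

ISA temperature at 4500 ft = 15 − 2 × (4500/1000) = 6°C.
ISA deviation = 40 − 6 = +34°C.
Density altitude = 4500 + 120 × (34) = 4500 + (+4080) = 8580 ft.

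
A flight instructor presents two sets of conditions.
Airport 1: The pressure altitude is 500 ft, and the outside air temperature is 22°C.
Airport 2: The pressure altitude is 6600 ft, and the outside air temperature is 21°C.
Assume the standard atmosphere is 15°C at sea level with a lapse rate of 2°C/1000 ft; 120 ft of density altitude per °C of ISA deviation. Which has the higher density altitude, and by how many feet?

Airport 1: ISA temp = 14°C, deviation +8°C, DA = 500 + 120 × 8 = 1460 ft.
Airport 2: ISA temp = 1.8°C, deviation +19.2°C, DA = 6600 + 120 × 19.2 = 8904 ft.
Airport 2 is higher by 8904 − 1460 = 7444 ft.

Airport 2 by 7444 ft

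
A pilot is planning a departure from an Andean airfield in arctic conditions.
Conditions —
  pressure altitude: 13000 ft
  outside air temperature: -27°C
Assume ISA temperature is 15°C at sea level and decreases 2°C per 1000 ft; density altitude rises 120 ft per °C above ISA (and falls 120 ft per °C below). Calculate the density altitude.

11080 ft

ISA temperature at 13000 ft = 15 − 2 × (13000/1000) = -11°C.
ISA deviation = -27 − (-11) = -16°C.
Density altitude = 13000 + 120 × (-16) = 13000 + (-1920) = 11080 ft.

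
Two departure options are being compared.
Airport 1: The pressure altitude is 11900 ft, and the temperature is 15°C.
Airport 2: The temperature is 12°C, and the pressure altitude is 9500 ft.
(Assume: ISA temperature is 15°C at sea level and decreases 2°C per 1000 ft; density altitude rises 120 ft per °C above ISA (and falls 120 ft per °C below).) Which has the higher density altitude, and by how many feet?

Airport 1: ISA temp = -8.8°C, deviation +23.8°C, DA = 11900 + 120 × 23.8 = 14756 ft.
Airport 2: ISA temp = -4°C, deviation +16°C, DA = 9500 + 120 × 16 = 11420 ft.
Airport 1 is higher by 14756 − 11420 = 3336 ft.

Airport 1 by 3336 ft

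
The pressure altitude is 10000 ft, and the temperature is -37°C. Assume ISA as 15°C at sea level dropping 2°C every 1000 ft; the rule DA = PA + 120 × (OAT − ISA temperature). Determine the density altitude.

6160 ft

ISA temperature at 10000 ft = 15 − 2 × (10000/1000) = -5°C.
ISA deviation = -37 − (-5) = -32°C.
Density altitude = 10000 + 120 × (-32) = 10000 + (-3840) = 6160 ft.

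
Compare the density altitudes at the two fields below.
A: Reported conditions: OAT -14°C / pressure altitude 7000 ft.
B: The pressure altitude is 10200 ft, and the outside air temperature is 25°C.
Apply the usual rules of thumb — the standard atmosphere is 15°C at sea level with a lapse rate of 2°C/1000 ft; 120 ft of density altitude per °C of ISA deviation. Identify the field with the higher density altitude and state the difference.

B by 8648 ft

A: ISA temp = 1°C, deviation -15°C, DA = 7000 + 120 × (-15) = 5200 ft.
B: ISA temp = -5.4°C, deviation +30.4°C, DA = 10200 + 120 × 30.4 = 13848 ft.
B is higher by 13848 − 5200 = 8648 ft.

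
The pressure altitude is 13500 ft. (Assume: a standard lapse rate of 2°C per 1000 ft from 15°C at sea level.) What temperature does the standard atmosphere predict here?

ISA temperature = 15 − 2 × (13500/1000) = 15 − 27 = -12°C.

-12°C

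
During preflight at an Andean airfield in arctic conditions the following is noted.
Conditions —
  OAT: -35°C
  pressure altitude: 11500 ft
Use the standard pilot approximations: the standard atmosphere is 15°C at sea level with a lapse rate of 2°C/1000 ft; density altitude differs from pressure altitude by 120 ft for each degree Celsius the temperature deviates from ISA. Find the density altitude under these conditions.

8260 ft

ISA temperature at 11500 ft = 15 − 2 × (11500/1000) = -8°C.
ISA deviation = -35 − (-8) = -27°C.
Density altitude = 11500 + 120 × (-27) = 11500 + (-3240) = 8260 ft.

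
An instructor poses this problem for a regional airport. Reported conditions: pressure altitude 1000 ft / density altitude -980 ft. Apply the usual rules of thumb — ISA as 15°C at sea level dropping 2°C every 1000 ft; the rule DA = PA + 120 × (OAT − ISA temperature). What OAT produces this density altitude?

-3.5°C

Density altitude − pressure altitude = -980 − 1000 = -1980 ft.
At 120 ft/°C that is an ISA deviation of -1980/120 = -16.5°C.
ISA temperature at 1000 ft = 15 − 2 × (1000/1000) = 13°C.
OAT = ISA + deviation = 13 + (-16.5) = -3.5°C.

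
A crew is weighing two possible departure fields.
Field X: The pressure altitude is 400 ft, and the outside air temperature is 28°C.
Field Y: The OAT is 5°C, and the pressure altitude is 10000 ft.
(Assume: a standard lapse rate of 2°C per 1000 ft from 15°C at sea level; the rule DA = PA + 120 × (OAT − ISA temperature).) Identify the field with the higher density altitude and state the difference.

Field X: ISA temp = 14.2°C, deviation +13.8°C, DA = 400 + 120 × 13.8 = 2056 ft.
Field Y: ISA temp = -5°C, deviation +10°C, DA = 10000 + 120 × 10 = 11200 ft.
Field Y is higher by 11200 − 2056 = 9144 ft.

Field Y by 9144 ft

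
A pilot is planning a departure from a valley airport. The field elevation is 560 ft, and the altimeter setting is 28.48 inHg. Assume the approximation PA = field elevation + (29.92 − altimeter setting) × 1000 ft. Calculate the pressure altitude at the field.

Pressure correction = (29.92 − 28.48) × 1000 = +1440 ft.
Pressure altitude = 560 + (+1440) = 2000 ft.

2000 ft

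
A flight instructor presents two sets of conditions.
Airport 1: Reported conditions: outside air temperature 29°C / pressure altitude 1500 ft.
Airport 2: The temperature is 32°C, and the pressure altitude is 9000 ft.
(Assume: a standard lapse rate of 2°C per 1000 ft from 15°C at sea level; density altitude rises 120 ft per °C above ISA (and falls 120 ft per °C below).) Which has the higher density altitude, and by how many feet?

Airport 2 by 9660 ft

Airport 1: ISA temp = 12°C, deviation +17°C, DA = 1500 + 120 × 17 = 3540 ft.
Airport 2: ISA temp = -3°C, deviation +35°C, DA = 9000 + 120 × 35 = 13200 ft.
Airport 2 is higher by 13200 − 3540 = 9660 ft.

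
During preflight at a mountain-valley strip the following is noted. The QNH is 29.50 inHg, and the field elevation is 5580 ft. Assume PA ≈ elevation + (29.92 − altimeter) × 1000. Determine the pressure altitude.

Pressure correction = (29.92 − 29.50) × 1000 = +420 ft.
Pressure altitude = 5580 + (+420) = 6000 ft.

6000 ft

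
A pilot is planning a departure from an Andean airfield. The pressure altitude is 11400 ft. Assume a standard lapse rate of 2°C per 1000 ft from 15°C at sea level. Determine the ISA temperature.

-7.8°C

ISA temperature = 15 − 2 × (11400/1000) = 15 − 22.8 = -7.8°C.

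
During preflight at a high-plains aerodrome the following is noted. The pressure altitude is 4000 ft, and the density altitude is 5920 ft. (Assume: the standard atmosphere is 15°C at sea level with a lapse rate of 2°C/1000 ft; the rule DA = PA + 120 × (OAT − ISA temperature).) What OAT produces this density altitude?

Density altitude − pressure altitude = 5920 − 4000 = +1920 ft.
At 120 ft/°C that is an ISA deviation of 1920/120 = +16°C.
ISA temperature at 4000 ft = 15 − 2 × (4000/1000) = 7°C.
OAT = ISA + deviation = 7 + (+16) = 23°C.

23°C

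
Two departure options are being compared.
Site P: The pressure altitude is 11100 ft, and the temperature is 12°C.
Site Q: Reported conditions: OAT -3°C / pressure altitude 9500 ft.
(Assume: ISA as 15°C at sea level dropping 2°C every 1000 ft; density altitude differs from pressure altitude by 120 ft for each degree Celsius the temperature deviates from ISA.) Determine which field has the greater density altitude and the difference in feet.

Site P by 3784 ft

Site P: ISA temp = -7.2°C, deviation +19.2°C, DA = 11100 + 120 × 19.2 = 13404 ft.
Site Q: ISA temp = -4°C, deviation +1°C, DA = 9500 + 120 × 1 = 9620 ft.
Site P is higher by 13404 − 9620 = 3784 ft.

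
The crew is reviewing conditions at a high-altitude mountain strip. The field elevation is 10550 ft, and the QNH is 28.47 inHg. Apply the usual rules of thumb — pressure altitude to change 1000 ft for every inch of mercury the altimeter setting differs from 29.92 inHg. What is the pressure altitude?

12000 ft

Pressure correction = (29.92 − 28.47) × 1000 = +1450 ft.
Pressure altitude = 10550 + (+1450) = 12000 ft.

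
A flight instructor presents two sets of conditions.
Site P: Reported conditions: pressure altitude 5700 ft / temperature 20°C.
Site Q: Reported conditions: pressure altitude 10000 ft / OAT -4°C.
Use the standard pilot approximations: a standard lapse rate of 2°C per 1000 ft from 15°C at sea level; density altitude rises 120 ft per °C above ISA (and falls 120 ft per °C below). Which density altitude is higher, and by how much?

Site Q by 2452 ft

Site P: ISA temp = 3.6°C, deviation +16.4°C, DA = 5700 + 120 × 16.4 = 7668 ft.
Site Q: ISA temp = -5°C, deviation +1°C, DA = 10000 + 120 × 1 = 10120 ft.
Site Q is higher by 10120 − 7668 = 2452 ft.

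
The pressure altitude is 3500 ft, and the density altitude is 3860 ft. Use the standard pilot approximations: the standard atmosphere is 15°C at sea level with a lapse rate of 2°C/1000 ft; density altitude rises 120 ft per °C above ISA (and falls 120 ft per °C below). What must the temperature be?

Density altitude − pressure altitude = 3860 − 3500 = +360 ft.
At 120 ft/°C that is an ISA deviation of 360/120 = +3°C.
ISA temperature at 3500 ft = 15 − 2 × (3500/1000) = 8°C.
OAT = ISA + deviation = 8 + (+3) = 11°C.

11°C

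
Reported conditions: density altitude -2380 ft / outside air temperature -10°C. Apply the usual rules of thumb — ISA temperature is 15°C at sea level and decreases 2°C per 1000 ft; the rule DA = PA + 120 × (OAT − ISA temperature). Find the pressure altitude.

DA = PA + 120 × (OAT − (15 − 2·PA/1000)) = PA + 120·OAT − 1800 + 0.24·PA = 1.24·PA + 120·OAT − 1800.
So 1.24·PA = -2380 − 120 × (-10) + 1800 = 620.
PA = 620 / 1.24 = 500 ft.

500 ft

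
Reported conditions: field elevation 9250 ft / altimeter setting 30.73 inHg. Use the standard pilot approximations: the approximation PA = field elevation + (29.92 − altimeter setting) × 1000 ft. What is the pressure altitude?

Pressure correction = (29.92 − 30.73) × 1000 = -810 ft.
Pressure altitude = 9250 + (-810) = 8440 ft.

8440 ft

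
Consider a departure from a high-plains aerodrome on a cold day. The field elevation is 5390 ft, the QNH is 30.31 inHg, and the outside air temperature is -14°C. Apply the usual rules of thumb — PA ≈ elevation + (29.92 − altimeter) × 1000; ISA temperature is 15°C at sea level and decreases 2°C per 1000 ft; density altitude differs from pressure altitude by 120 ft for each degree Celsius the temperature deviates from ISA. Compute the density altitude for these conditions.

2720 ft

Pressure altitude = 5390 + (29.92 − 30.31) × 1000 = 5390 + (-390) = 5000 ft.
ISA temperature at 5000 ft = 15 − 2 × (5000/1000) = 5°C.
ISA deviation = -14 − 5 = -19°C.
Density altitude = 5000 + 120 × (-19) = 2720 ft.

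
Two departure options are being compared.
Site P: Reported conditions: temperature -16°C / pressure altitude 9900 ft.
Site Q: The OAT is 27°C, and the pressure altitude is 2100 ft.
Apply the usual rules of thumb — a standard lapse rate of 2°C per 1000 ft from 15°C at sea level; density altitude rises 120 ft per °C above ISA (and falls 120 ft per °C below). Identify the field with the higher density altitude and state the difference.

Site P by 4512 ft

Site P: ISA temp = -4.8°C, deviation -11.2°C, DA = 9900 + 120 × (-11.2) = 8556 ft.
Site Q: ISA temp = 10.8°C, deviation +16.2°C, DA = 2100 + 120 × 16.2 = 4044 ft.
Site P is higher by 8556 − 4044 = 4512 ft.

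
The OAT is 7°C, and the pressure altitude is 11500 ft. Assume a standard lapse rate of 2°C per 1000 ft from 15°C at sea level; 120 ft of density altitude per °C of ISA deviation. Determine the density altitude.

ISA temperature at 11500 ft = 15 − 2 × (11500/1000) = -8°C.
ISA deviation = 7 − (-8) = +15°C.
Density altitude = 11500 + 120 × (15) = 11500 + (+1800) = 13300 ft.

13300 ft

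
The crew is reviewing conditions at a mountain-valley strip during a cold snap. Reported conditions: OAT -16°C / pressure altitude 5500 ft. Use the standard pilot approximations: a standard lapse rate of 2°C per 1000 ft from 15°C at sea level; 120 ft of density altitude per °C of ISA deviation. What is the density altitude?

3100 ft

ISA temperature at 5500 ft = 15 − 2 × (5500/1000) = 4°C.
ISA deviation = -16 − 4 = -20°C.
Density altitude = 5500 + 120 × (-20) = 5500 + (-2400) = 3100 ft.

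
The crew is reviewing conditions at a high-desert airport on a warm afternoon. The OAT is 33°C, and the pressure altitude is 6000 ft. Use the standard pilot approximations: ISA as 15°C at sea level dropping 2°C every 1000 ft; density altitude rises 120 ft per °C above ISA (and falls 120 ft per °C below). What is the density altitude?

9600 ft

ISA temperature at 6000 ft = 15 − 2 × (6000/1000) = 3°C.
ISA deviation = 33 − 3 = +30°C.
Density altitude = 6000 + 120 × (30) = 6000 + (+3600) = 9600 ft.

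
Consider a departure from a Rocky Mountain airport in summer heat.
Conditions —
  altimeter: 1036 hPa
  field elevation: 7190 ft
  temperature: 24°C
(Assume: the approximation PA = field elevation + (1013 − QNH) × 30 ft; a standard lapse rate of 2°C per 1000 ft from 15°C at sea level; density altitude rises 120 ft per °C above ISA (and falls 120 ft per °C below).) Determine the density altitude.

9140 ft

Pressure altitude = 7190 + (1013 − 1036) × 30 = 7190 + (-690) = 6500 ft.
ISA temperature at 6500 ft = 15 − 2 × (6500/1000) = 2°C.
ISA deviation = 24 − 2 = +22°C.
Density altitude = 6500 + 120 × (22) = 9140 ft.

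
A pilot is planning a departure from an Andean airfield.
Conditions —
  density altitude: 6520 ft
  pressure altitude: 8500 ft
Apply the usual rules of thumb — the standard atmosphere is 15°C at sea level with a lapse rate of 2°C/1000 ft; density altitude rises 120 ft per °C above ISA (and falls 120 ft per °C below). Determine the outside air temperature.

-18.5°C

Density altitude − pressure altitude = 6520 − 8500 = -1980 ft.
At 120 ft/°C that is an ISA deviation of -1980/120 = -16.5°C.
ISA temperature at 8500 ft = 15 − 2 × (8500/1000) = -2°C.
OAT = ISA + deviation = -2 + (-16.5) = -18.5°C.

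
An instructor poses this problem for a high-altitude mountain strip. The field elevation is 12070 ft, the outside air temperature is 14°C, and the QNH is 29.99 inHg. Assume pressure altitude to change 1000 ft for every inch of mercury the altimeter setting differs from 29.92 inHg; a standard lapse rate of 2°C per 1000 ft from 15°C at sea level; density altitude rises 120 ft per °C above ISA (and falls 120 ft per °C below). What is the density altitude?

Pressure altitude = 12070 + (29.92 − 29.99) × 1000 = 12070 + (-70) = 12000 ft.
ISA temperature at 12000 ft = 15 − 2 × (12000/1000) = -9°C.
ISA deviation = 14 − (-9) = +23°C.
Density altitude = 12000 + 120 × (23) = 14760 ft.

14760 ft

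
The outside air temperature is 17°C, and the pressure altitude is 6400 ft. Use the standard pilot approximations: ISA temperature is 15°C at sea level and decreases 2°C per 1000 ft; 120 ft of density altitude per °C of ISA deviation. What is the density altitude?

8176 ft

ISA temperature at 6400 ft = 15 − 2 × (6400/1000) = 2.2°C.
ISA deviation = 17 − 2.2 = +14.8°C.
Density altitude = 6400 + 120 × (14.8) = 6400 + (+1776) = 8176 ft.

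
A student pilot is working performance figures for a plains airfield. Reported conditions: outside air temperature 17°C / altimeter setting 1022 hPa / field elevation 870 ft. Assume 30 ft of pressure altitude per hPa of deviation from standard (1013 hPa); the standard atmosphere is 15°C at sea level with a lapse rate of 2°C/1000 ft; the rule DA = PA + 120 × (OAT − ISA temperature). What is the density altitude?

984 ft

Pressure altitude = 870 + (1013 − 1022) × 30 = 870 + (-270) = 600 ft.
ISA temperature at 600 ft = 15 − 2 × (600/1000) = 13.8°C.
ISA deviation = 17 − 13.8 = +3.2°C.
Density altitude = 600 + 120 × (3.2) = 984 ft.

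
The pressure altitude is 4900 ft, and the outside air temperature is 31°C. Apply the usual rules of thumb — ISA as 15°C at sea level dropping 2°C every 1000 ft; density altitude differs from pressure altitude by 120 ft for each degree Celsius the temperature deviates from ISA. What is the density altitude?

7996 ft

ISA temperature at 4900 ft = 15 − 2 × (4900/1000) = 5.2°C.
ISA deviation = 31 − 5.2 = +25.8°C.
Density altitude = 4900 + 120 × (25.8) = 4900 + (+3096) = 7996 ft.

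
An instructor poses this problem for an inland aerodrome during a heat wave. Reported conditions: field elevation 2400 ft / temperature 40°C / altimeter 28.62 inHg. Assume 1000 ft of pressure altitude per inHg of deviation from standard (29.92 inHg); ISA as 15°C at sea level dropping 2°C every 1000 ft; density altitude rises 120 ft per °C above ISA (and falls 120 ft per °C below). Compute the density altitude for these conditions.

Pressure altitude = 2400 + (29.92 − 28.62) × 1000 = 2400 + (+1300) = 3700 ft.
ISA temperature at 3700 ft = 15 − 2 × (3700/1000) = 7.6°C.
ISA deviation = 40 − 7.6 = +32.4°C.
Density altitude = 3700 + 120 × (32.4) = 7588 ft.

7588 ft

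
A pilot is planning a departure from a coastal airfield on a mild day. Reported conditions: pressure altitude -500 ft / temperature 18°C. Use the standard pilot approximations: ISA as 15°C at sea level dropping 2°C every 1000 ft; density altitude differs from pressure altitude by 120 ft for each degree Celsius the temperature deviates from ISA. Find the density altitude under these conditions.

ISA temperature at -500 ft = 15 − 2 × (-500/1000) = 16°C.
ISA deviation = 18 − 16 = +2°C.
Density altitude = -500 + 120 × (2) = -500 + (+240) = -260 ft.

-260 ft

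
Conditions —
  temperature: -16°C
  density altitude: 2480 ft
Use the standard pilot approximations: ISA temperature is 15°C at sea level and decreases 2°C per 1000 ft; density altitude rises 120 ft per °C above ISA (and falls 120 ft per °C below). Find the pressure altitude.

5000 ft

DA = PA + 120 × (OAT − (15 − 2·PA/1000)) = PA + 120·OAT − 1800 + 0.24·PA = 1.24·PA + 120·OAT − 1800.
So 1.24·PA = 2480 − 120 × (-16) + 1800 = 6200.
PA = 6200 / 1.24 = 5000 ft.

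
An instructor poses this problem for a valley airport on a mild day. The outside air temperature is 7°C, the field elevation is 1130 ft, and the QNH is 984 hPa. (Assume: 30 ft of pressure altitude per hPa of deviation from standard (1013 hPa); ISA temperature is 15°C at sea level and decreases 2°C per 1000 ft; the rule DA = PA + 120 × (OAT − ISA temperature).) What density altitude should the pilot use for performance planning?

Pressure altitude = 1130 + (1013 − 984) × 30 = 1130 + (+870) = 2000 ft.
ISA temperature at 2000 ft = 15 − 2 × (2000/1000) = 11°C.
ISA deviation = 7 − 11 = -4°C.
Density altitude = 2000 + 120 × (-4) = 1520 ft.

1520 ft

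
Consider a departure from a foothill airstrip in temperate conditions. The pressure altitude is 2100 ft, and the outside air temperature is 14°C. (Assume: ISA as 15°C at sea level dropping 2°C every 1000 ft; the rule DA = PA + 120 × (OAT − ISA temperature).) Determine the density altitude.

ISA temperature at 2100 ft = 15 − 2 × (2100/1000) = 10.8°C.
ISA deviation = 14 − 10.8 = +3.2°C.
Density altitude = 2100 + 120 × (3.2) = 2100 + (+384) = 2484 ft.

2484 ft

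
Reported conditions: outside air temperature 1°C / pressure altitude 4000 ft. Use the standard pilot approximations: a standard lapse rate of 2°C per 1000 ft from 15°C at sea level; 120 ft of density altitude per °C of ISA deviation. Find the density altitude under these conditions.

ISA temperature at 4000 ft = 15 − 2 × (4000/1000) = 7°C.
ISA deviation = 1 − 7 = -6°C.
Density altitude = 4000 + 120 × (-6) = 4000 + (-720) = 3280 ft.

3280 ft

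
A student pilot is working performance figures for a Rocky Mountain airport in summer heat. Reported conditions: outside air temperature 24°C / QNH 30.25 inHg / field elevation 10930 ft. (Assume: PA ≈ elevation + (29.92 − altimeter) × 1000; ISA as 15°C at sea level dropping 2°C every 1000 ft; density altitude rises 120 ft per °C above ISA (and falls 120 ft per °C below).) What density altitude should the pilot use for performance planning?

14224 ft

Pressure altitude = 10930 + (29.92 − 30.25) × 1000 = 10930 + (-330) = 10600 ft.
ISA temperature at 10600 ft = 15 − 2 × (10600/1000) = -6.2°C.
ISA deviation = 24 − (-6.2) = +30.2°C.
Density altitude = 10600 + 120 × (30.2) = 14224 ft.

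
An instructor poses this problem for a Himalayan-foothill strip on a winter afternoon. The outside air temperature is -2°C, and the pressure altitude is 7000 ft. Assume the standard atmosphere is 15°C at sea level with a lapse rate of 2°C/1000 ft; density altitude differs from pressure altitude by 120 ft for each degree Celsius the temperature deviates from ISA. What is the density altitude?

6640 ft

ISA temperature at 7000 ft = 15 − 2 × (7000/1000) = 1°C.
ISA deviation = -2 − 1 = -3°C.
Density altitude = 7000 + 120 × (-3) = 7000 + (-360) = 6640 ft.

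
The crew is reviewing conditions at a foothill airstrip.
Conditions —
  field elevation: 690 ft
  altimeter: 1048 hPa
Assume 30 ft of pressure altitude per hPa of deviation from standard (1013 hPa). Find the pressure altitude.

Pressure correction = (1013 − 1048) × 30 = -1050 ft.
Pressure altitude = 690 + (-1050) = -360 ft.

-360 ft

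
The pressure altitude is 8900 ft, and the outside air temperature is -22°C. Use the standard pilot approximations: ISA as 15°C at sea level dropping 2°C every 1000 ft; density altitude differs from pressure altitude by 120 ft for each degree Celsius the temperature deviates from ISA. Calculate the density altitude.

6596 ft

ISA temperature at 8900 ft = 15 − 2 × (8900/1000) = -2.8°C.
ISA deviation = -22 − (-2.8) = -19.2°C.
Density altitude = 8900 + 120 × (-19.2) = 8900 + (-2304) = 6596 ft.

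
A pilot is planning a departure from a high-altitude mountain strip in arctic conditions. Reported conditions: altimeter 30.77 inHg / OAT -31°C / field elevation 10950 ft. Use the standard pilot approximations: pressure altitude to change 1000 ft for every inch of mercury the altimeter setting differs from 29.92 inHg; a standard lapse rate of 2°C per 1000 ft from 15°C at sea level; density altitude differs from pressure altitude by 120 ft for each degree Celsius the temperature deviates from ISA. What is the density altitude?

Pressure altitude = 10950 + (29.92 − 30.77) × 1000 = 10950 + (-850) = 10100 ft.
ISA temperature at 10100 ft = 15 − 2 × (10100/1000) = -5.2°C.
ISA deviation = -31 − (-5.2) = -25.8°C.
Density altitude = 10100 + 120 × (-25.8) = 7004 ft.

7004 ft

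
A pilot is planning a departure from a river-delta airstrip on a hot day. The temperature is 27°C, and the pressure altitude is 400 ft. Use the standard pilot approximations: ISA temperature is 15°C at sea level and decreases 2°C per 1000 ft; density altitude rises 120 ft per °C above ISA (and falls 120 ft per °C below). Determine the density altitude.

1936 ft

ISA temperature at 400 ft = 15 − 2 × (400/1000) = 14.2°C.
ISA deviation = 27 − 14.2 = +12.8°C.
Density altitude = 400 + 120 × (12.8) = 400 + (+1536) = 1936 ft.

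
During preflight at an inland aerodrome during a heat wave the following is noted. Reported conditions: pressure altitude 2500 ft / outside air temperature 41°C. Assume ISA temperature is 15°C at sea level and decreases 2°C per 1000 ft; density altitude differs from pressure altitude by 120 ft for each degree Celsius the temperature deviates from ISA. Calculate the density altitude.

6220 ft

ISA temperature at 2500 ft = 15 − 2 × (2500/1000) = 10°C.
ISA deviation = 41 − 10 = +31°C.
Density altitude = 2500 + 120 × (31) = 2500 + (+3720) = 6220 ft.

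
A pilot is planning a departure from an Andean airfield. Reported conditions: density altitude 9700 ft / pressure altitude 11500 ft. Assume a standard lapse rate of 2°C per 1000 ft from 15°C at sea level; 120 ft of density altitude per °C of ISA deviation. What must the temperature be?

-23°C

Density altitude − pressure altitude = 9700 − 11500 = -1800 ft.
At 120 ft/°C that is an ISA deviation of -1800/120 = -15°C.
ISA temperature at 11500 ft = 15 − 2 × (11500/1000) = -8°C.
OAT = ISA + deviation = -8 + (-15) = -23°C.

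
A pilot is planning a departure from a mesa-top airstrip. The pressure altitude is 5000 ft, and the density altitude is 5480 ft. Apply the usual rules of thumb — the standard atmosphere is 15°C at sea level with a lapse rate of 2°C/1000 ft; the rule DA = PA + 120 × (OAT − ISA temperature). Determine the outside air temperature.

Density altitude − pressure altitude = 5480 − 5000 = +480 ft.
At 120 ft/°C that is an ISA deviation of 480/120 = +4°C.
ISA temperature at 5000 ft = 15 − 2 × (5000/1000) = 5°C.
OAT = ISA + deviation = 5 + (+4) = 9°C.

9°C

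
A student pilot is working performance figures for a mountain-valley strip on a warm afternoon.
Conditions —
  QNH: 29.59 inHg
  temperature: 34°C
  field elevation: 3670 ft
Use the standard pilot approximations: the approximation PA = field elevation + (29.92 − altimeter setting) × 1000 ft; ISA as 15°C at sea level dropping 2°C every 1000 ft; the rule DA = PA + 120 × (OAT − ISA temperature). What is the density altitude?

7240 ft

Pressure altitude = 3670 + (29.92 − 29.59) × 1000 = 3670 + (+330) = 4000 ft.
ISA temperature at 4000 ft = 15 − 2 × (4000/1000) = 7°C.
ISA deviation = 34 − 7 = +27°C.
Density altitude = 4000 + 120 × (27) = 7240 ft.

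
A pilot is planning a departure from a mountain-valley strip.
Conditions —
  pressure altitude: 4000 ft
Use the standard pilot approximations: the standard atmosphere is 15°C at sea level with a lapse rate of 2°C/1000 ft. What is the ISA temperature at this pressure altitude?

7°C

ISA temperature = 15 − 2 × (4000/1000) = 15 − 8 = 7°C.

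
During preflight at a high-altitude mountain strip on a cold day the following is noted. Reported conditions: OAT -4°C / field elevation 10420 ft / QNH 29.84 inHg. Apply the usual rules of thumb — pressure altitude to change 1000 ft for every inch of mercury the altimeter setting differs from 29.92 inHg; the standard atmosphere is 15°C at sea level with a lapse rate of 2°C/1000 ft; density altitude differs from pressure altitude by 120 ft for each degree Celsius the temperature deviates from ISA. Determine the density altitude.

Pressure altitude = 10420 + (29.92 − 29.84) × 1000 = 10420 + (+80) = 10500 ft.
ISA temperature at 10500 ft = 15 − 2 × (10500/1000) = -6°C.
ISA deviation = -4 − (-6) = +2°C.
Density altitude = 10500 + 120 × (2) = 10740 ft.

10740 ft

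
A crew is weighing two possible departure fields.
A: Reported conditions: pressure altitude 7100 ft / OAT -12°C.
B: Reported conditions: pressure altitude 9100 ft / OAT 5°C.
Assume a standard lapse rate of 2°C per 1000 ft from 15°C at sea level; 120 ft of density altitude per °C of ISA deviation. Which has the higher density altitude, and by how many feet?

A: ISA temp = 0.8°C, deviation -12.8°C, DA = 7100 + 120 × (-12.8) = 5564 ft.
B: ISA temp = -3.2°C, deviation +8.2°C, DA = 9100 + 120 × 8.2 = 10084 ft.
B is higher by 10084 − 5564 = 4520 ft.

B by 4520 ft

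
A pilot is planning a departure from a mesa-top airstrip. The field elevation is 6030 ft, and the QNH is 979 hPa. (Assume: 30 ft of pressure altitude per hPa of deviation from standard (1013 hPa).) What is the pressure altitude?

Pressure correction = (1013 − 979) × 30 = +1020 ft.
Pressure altitude = 6030 + (+1020) = 7050 ft.

7050 ft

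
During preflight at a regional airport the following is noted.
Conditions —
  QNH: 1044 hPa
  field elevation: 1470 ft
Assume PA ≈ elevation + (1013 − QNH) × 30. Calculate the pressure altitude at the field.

540 ft

Pressure correction = (1013 − 1044) × 30 = -930 ft.
Pressure altitude = 1470 + (-930) = 540 ft.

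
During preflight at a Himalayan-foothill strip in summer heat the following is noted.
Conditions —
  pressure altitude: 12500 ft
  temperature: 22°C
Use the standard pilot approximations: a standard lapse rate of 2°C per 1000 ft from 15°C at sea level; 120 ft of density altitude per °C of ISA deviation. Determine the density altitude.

ISA temperature at 12500 ft = 15 − 2 × (12500/1000) = -10°C.
ISA deviation = 22 − (-10) = +32°C.
Density altitude = 12500 + 120 × (32) = 12500 + (+3840) = 16340 ft.

16340 ft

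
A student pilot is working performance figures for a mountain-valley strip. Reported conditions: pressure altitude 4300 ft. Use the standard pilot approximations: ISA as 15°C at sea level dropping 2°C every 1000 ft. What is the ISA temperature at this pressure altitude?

ISA temperature = 15 − 2 × (4300/1000) = 15 − 8.6 = 6.4°C.

6.4°C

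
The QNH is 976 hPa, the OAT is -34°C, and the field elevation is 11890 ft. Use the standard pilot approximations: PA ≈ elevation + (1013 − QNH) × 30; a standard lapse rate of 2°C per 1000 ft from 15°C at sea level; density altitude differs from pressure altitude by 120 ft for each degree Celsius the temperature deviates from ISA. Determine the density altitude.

10240 ft

Pressure altitude = 11890 + (1013 − 976) × 30 = 11890 + (+1110) = 13000 ft.
ISA temperature at 13000 ft = 15 − 2 × (13000/1000) = -11°C.
ISA deviation = -34 − (-11) = -23°C.
Density altitude = 13000 + 120 × (-23) = 10240 ft.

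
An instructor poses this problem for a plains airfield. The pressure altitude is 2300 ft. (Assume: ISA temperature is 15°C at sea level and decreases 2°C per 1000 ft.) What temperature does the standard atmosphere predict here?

ISA temperature = 15 − 2 × (2300/1000) = 15 − 4.6 = 10.4°C.

10.4°C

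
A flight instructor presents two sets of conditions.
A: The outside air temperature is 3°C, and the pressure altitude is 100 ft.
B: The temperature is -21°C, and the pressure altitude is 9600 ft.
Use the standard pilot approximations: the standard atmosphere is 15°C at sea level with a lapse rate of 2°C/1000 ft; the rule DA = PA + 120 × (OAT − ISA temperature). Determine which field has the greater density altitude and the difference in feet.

A: ISA temp = 14.8°C, deviation -11.8°C, DA = 100 + 120 × (-11.8) = -1316 ft.
B: ISA temp = -4.2°C, deviation -16.8°C, DA = 9600 + 120 × (-16.8) = 7584 ft.
B is higher by 7584 − (-1316) = 8900 ft.

B by 8900 ft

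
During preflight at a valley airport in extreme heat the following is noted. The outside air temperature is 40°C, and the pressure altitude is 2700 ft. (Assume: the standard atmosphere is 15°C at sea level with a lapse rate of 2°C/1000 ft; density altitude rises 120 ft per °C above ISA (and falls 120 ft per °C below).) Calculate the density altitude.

6348 ft

ISA temperature at 2700 ft = 15 − 2 × (2700/1000) = 9.6°C.
ISA deviation = 40 − 9.6 = +30.4°C.
Density altitude = 2700 + 120 × (30.4) = 2700 + (+3648) = 6348 ft.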